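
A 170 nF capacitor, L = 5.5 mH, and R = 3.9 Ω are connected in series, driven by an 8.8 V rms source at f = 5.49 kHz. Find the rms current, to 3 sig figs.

449 mA

ω = 2πf = 34490 rad/s
X_L = ωL = 190 Ω
X_C = 1/(ωC) = 171 Ω
Net reactance X = X_L − X_C = 19.2 Ω
Z = 3.90 + j19.2 Ω
|Z| = √(3.90² + 19.2²) = 19.6 Ω
I = V/|Z| = 8.8/19.6 = 449 mA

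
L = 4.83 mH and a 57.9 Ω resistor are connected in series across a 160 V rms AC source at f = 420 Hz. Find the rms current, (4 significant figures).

ω = 2πf = 2639 rad/s
X_L = ωL = 12.75 Ω
Z = 57.90 + j12.75 Ω
|Z| = √(57.90² + 12.75²) = 59.29 Ω
I = V/|Z| = 160/59.29 = 2.699 A

2.699 A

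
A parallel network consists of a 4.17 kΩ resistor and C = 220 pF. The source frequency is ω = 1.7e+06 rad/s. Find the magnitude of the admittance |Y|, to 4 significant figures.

444.3 μS

X_C = 1/(ωC) = 2674 Ω
Parallel: admittances add. Y = 1/R + jωC
Y = (0.0002398 + j0.0003740) S
|Y| = 0.0004443 S → |Z| = 1/|Y| = 2251 Ω, ∠Z = −∠Y = -57.33°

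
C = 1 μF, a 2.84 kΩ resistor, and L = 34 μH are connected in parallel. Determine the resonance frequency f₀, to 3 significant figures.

ω₀ = 1/√(LC) = 1/√(3.4e-05 × 1e-06) = 171500 rad/s
f₀ = ω₀/(2π) = 27.3 kHz

27.3 kHz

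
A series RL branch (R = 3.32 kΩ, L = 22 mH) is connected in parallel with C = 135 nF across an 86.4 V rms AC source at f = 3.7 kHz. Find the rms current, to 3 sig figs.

268 mA

ω = 2πf = 23250 rad/s
X_L = ωL = 511 Ω
X_C = 1/(ωC) = 319 Ω
Branch 1 (R+jX_L): Z₁ = 3320 + j511 Ω, |Z₁| = 3360 Ω
Branch 2 (−jX_C): Z₂ = −j319 Ω
Parallel: Z = Z₁Z₂/(Z₁+Z₂), |Z| = 322 Ω, ∠Z = -84.6°
I = V/|Z| = 86.4/322 = 268 mA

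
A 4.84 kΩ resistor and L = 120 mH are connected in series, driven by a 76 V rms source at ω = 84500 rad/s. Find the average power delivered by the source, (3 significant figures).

X_L = ωL = 10100 Ω
Z = 4840 + j10100 Ω
|Z| = √(4840² + 10100²) = 11200 Ω
∠Z = arctan(10100/4840) = 64.5°
I = V/|Z| = 6.76 mA
P = VI cos φ = 76 × 0.00676 × cos(64.5°) = 221 mW

221 mW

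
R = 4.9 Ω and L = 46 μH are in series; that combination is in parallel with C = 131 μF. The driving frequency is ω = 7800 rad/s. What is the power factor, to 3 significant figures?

0.198

X_L = ωL = 0.359 Ω
X_C = 1/(ωC) = 0.979 Ω
Branch 1 (R+jX_L): Z₁ = 4.90 + j0.359 Ω, |Z₁| = 4.91 Ω
Branch 2 (−jX_C): Z₂ = −j0.979 Ω
Parallel: Z = Z₁Z₂/(Z₁+Z₂), |Z| = 0.974 Ω, ∠Z = -78.6°
cos φ = cos(-78.6°) = 0.198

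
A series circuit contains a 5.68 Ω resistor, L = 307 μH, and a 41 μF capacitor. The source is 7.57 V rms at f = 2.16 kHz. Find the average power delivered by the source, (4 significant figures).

8.594 W

ω = 2πf = 13570 rad/s
X_L = ωL = 4.167 Ω
X_C = 1/(ωC) = 1.797 Ω
Net reactance X = X_L − X_C = 2.369 Ω
Z = 5.680 + j2.369 Ω
|Z| = √(5.680² + 2.369²) = 6.154 Ω
∠Z = arctan(2.369/5.680) = 22.64°
I = V/|Z| = 1.230 A
P = VI cos φ = 7.57 × 1.230 × cos(22.64°) = 8.594 W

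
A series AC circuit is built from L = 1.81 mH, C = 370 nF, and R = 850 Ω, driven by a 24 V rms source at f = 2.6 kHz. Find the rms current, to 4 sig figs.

27.88 mA

ω = 2πf = 16340 rad/s
X_L = ωL = 29.57 Ω
X_C = 1/(ωC) = 165.4 Ω
Net reactance X = X_L − X_C = -135.9 Ω
Z = 850.0 − j135.9 Ω
|Z| = √(850.0² + 135.9²) = 860.8 Ω
I = V/|Z| = 24/860.8 = 27.88 mA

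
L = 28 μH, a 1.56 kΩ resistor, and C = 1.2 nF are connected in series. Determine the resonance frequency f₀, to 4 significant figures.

ω₀ = 1/√(LC) = 1/√(2.8e-05 × 1.2e-09) = 5.455e+06 rad/s
f₀ = ω₀/(2π) = 868.3 kHz

868.3 kHz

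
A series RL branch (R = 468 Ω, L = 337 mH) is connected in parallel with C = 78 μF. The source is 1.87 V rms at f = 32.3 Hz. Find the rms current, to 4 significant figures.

ω = 2πf = 202.9 rad/s
X_L = ωL = 68.39 Ω
X_C = 1/(ωC) = 63.17 Ω
Branch 1 (R+jX_L): Z₁ = 468.0 + j68.39 Ω, |Z₁| = 473.0 Ω
Branch 2 (−jX_C): Z₂ = −j63.17 Ω
Parallel: Z = Z₁Z₂/(Z₁+Z₂), |Z| = 63.84 Ω, ∠Z = -82.32°
I = V/|Z| = 1.87/63.84 = 29.29 mA

29.29 mA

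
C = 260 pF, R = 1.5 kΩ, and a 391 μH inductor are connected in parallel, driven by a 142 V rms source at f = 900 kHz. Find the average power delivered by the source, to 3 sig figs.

ω = 2πf = 5.655e+06 rad/s
X_L = ωL = 2210 Ω
X_C = 1/(ωC) = 680 Ω
Parallel: admittances add. Y = 1/R + 1/(jωL) + jωC
Y = (0.000667 + j0.00102) S
|Y| = 0.00122 S → |Z| = 1/|Y| = 822 Ω, ∠Z = −∠Y = -56.8°
I = V/|Z| = 173 mA
P = VI cos φ = 142 × 0.173 × cos(-56.8°) = 13.4 W

13.4 W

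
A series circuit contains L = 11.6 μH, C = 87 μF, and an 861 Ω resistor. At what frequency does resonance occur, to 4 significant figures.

5.010 kHz

ω₀ = 1/√(LC) = 1/√(1.16e-05 × 8.7e-05) = 31480 rad/s
f₀ = ω₀/(2π) = 5.010 kHz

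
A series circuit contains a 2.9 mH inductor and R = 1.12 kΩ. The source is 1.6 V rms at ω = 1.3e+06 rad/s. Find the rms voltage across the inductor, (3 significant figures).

1.53 V

X_L = ωL = 3770 Ω
Z = 1120 + j3770 Ω
|Z| = √(1120² + 3770²) = 3930 Ω
I = V/|Z| = 407 μA
V_L = I·|Z_L| = 0.000407 × 3770 = 1.53 V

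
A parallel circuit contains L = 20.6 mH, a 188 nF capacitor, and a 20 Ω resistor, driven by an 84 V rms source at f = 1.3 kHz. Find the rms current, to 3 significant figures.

ω = 2πf = 8168 rad/s
X_L = ωL = 168 Ω
X_C = 1/(ωC) = 651 Ω
Parallel: admittances add. Y = 1/R + 1/(jωL) + jωC
Y = (0.0500 − j0.00441) S
|Y| = 0.0502 S → |Z| = 1/|Y| = 19.9 Ω, ∠Z = −∠Y = 5.04°
I = V/|Z| = 84/19.9 = 4.22 A

4.22 A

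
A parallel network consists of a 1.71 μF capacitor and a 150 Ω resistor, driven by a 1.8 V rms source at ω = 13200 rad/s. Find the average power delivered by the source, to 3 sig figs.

21.6 mW

X_C = 1/(ωC) = 44.3 Ω
Parallel: admittances add. Y = 1/R + jωC
Y = (0.00667 + j0.0226) S
|Y| = 0.0235 S → |Z| = 1/|Y| = 42.5 Ω, ∠Z = −∠Y = -73.5°
I = V/|Z| = 42.4 mA
P = VI cos φ = 1.8 × 0.0424 × cos(-73.5°) = 21.6 mW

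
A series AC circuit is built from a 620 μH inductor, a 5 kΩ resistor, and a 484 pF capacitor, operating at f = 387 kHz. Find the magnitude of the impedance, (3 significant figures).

ω = 2πf = 2.432e+06 rad/s
X_L = ωL = 1510 Ω
X_C = 1/(ωC) = 850 Ω
Net reactance X = X_L − X_C = 658 Ω
Z = 5000 + j658 Ω
|Z| = √(5000² + 658²) = 5040 Ω

5040 Ω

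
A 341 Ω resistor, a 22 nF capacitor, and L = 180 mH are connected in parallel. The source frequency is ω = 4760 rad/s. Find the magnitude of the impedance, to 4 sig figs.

X_L = ωL = 856.8 Ω
X_C = 1/(ωC) = 9549 Ω
Parallel: admittances add. Y = 1/R + 1/(jωL) + jωC
Y = (0.002933 − j0.001062) S
|Y| = 0.003119 S → |Z| = 1/|Y| = 320.6 Ω, ∠Z = −∠Y = 19.91°

320.6 Ω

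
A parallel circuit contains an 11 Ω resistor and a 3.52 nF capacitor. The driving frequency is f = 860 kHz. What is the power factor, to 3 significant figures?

0.979

ω = 2πf = 5.404e+06 rad/s
X_C = 1/(ωC) = 52.6 Ω
Parallel: admittances add. Y = 1/R + jωC
Y = (0.0909 + j0.0190) S
|Y| = 0.0929 S → |Z| = 1/|Y| = 10.8 Ω, ∠Z = −∠Y = -11.8°
cos φ = cos(-11.8°) = 0.979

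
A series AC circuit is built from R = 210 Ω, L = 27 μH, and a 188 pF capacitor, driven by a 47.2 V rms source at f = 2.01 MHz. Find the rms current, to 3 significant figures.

ω = 2πf = 1.263e+07 rad/s
X_L = ωL = 341 Ω
X_C = 1/(ωC) = 421 Ω
Net reactance X = X_L − X_C = -80.2 Ω
Z = 210 − j80.2 Ω
|Z| = √(210² + 80.2²) = 225 Ω
I = V/|Z| = 47.2/225 = 210 mA

210 mA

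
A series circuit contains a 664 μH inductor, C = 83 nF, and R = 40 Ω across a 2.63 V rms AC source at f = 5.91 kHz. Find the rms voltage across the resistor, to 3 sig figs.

0.348 V

ω = 2πf = 37130 rad/s
X_L = ωL = 24.7 Ω
X_C = 1/(ωC) = 324 Ω
Net reactance X = X_L − X_C = -300 Ω
Z = 40.0 − j300 Ω
|Z| = √(40.0² + 300²) = 302 Ω
I = V/|Z| = 8.70 mA
V_R = I·|Z_R| = 0.00870 × 40.0 = 0.348 V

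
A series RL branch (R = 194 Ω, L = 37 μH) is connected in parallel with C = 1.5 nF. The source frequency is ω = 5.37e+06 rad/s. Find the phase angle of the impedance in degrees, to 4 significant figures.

X_L = ωL = 198.7 Ω
X_C = 1/(ωC) = 124.1 Ω
Branch 1 (R+jX_L): Z₁ = 194.0 + j198.7 Ω, |Z₁| = 277.7 Ω
Branch 2 (−jX_C): Z₂ = −j124.1 Ω
Parallel: Z = Z₁Z₂/(Z₁+Z₂), |Z| = 165.9 Ω, ∠Z = -65.33°

-65.33°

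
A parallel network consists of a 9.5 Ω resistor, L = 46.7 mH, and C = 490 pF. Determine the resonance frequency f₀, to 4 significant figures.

ω₀ = 1/√(LC) = 1/√(0.0467 × 4.9e-10) = 209000 rad/s
f₀ = ω₀/(2π) = 33.27 kHz

33.27 kHz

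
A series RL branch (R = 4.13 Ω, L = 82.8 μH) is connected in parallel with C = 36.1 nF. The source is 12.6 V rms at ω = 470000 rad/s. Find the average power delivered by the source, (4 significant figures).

428.1 mW

X_L = ωL = 38.92 Ω
X_C = 1/(ωC) = 58.94 Ω
Branch 1 (R+jX_L): Z₁ = 4.130 + j38.92 Ω, |Z₁| = 39.13 Ω
Branch 2 (−jX_C): Z₂ = −j58.94 Ω
Parallel: Z = Z₁Z₂/(Z₁+Z₂), |Z| = 112.8 Ω, ∠Z = 72.29°
I = V/|Z| = 111.7 mA
P = VI cos φ = 12.6 × 0.1117 × cos(72.29°) = 428.1 mW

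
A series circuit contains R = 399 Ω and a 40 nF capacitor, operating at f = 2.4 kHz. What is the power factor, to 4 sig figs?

ω = 2πf = 15080 rad/s
X_C = 1/(ωC) = 1658 Ω
Z = 399.0 − j1658 Ω
|Z| = √(399.0² + 1658²) = 1705 Ω
∠Z = arctan(-1658/399.0) = -76.47°
cos φ = cos(-76.47°) = 0.2340

0.2340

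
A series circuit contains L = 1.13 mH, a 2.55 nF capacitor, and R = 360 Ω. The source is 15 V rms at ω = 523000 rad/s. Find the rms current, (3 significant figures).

X_L = ωL = 591 Ω
X_C = 1/(ωC) = 750 Ω
Net reactance X = X_L − X_C = -159 Ω
Z = 360 − j159 Ω
|Z| = √(360² + 159²) = 393 Ω
I = V/|Z| = 15/393 = 38.1 mA

38.1 mA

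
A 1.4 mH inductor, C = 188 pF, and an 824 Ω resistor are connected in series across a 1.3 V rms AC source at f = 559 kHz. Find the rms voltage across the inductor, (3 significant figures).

1.83 V

ω = 2πf = 3.512e+06 rad/s
X_L = ωL = 4920 Ω
X_C = 1/(ωC) = 1510 Ω
Net reactance X = X_L − X_C = 3400 Ω
Z = 824 + j3400 Ω
|Z| = √(824² + 3400²) = 3500 Ω
I = V/|Z| = 371 μA
V_L = I·|Z_L| = 0.000371 × 4920 = 1.83 V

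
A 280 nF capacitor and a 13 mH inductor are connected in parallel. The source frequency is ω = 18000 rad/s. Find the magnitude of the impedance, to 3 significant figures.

1300 Ω

X_L = ωL = 234 Ω
X_C = 1/(ωC) = 198 Ω
Parallel: admittances add. Y = 1/(jωL) + jωC
Y = (0 + j0.000766) S
|Y| = 0.000766 S → |Z| = 1/|Y| = 1300 Ω, ∠Z = −∠Y = -90.0°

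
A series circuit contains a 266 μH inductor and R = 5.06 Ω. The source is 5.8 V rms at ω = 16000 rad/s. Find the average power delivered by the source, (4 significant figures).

3.894 W

X_L = ωL = 4.256 Ω
Z = 5.060 + j4.256 Ω
|Z| = √(5.060² + 4.256²) = 6.612 Ω
∠Z = arctan(4.256/5.060) = 40.07°
I = V/|Z| = 877.2 mA
P = VI cos φ = 5.8 × 0.8772 × cos(40.07°) = 3.894 W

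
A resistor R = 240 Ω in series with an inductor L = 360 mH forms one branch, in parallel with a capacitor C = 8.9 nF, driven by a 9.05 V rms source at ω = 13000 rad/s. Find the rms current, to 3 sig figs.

887 μA

X_L = ωL = 4680 Ω
X_C = 1/(ωC) = 8640 Ω
Branch 1 (R+jX_L): Z₁ = 240 + j4680 Ω, |Z₁| = 4690 Ω
Branch 2 (−jX_C): Z₂ = −j8640 Ω
Parallel: Z = Z₁Z₂/(Z₁+Z₂), |Z| = 10200 Ω, ∠Z = 83.6°
I = V/|Z| = 9.05/10200 = 887 μA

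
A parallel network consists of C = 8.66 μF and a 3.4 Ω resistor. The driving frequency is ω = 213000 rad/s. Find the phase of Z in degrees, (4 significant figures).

X_C = 1/(ωC) = 0.5421 Ω
Parallel: admittances add. Y = 1/R + jωC
Y = (0.2941 + j1.845) S
|Y| = 1.868 S → |Z| = 1/|Y| = 0.5354 Ω, ∠Z = −∠Y = -80.94°

-80.94°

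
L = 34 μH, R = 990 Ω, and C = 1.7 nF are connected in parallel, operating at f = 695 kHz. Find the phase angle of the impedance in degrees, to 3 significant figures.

ω = 2πf = 4.367e+06 rad/s
X_L = ωL = 148 Ω
X_C = 1/(ωC) = 135 Ω
Parallel: admittances add. Y = 1/R + 1/(jωL) + jωC
Y = (0.00101 + j0.000688) S
|Y| = 0.00122 S → |Z| = 1/|Y| = 818 Ω, ∠Z = −∠Y = -34.3°

-34.3°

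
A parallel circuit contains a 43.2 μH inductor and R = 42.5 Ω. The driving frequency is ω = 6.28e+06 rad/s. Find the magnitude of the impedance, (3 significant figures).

42.0 Ω

X_L = ωL = 271 Ω
Parallel: admittances add. Y = 1/R + 1/(jωL)
Y = (0.0235 − j0.00369) S
|Y| = 0.0238 S → |Z| = 1/|Y| = 42.0 Ω, ∠Z = −∠Y = 8.90°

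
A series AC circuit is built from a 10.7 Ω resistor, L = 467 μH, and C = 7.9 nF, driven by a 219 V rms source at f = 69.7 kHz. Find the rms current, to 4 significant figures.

ω = 2πf = 437900 rad/s
X_L = ωL = 204.5 Ω
X_C = 1/(ωC) = 289.0 Ω
Net reactance X = X_L − X_C = -84.52 Ω
Z = 10.70 − j84.52 Ω
|Z| = √(10.70² + 84.52²) = 85.20 Ω
I = V/|Z| = 219/85.20 = 2.570 A

2.570 A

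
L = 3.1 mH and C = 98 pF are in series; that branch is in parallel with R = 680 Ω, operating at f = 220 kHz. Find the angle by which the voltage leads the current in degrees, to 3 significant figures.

ω = 2πf = 1.382e+06 rad/s
X_L = ωL = 4290 Ω
X_C = 1/(ωC) = 7380 Ω
Branch 1: Z₁ = R = 680 Ω
Branch 2 (series LC): Z₂ = j(X_L − X_C) = −j3100 Ω
Parallel: Z = Z₁Z₂/(Z₁+Z₂), |Z| = 664 Ω, ∠Z = -12.4°

-12.4°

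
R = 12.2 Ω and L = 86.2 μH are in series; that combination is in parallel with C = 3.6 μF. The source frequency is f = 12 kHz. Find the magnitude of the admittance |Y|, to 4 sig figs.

245.9 mS

ω = 2πf = 75400 rad/s
X_L = ωL = 6.499 Ω
X_C = 1/(ωC) = 3.684 Ω
Branch 1 (R+jX_L): Z₁ = 12.20 + j6.499 Ω, |Z₁| = 13.82 Ω
Branch 2 (−jX_C): Z₂ = −j3.684 Ω
Parallel: Z = Z₁Z₂/(Z₁+Z₂), |Z| = 4.067 Ω, ∠Z = -74.95°
|Y| = 1/|Z| = 245.9 mS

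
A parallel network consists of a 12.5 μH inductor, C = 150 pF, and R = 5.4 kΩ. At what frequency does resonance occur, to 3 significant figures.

3.68 MHz

ω₀ = 1/√(LC) = 1/√(1.25e-05 × 1.5e-10) = 2.309e+07 rad/s
f₀ = ω₀/(2π) = 3.68 MHz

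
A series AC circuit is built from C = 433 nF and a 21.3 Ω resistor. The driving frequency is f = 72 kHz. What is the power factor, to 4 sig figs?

0.9725

ω = 2πf = 452400 rad/s
X_C = 1/(ωC) = 5.105 Ω
Z = 21.30 − j5.105 Ω
|Z| = √(21.30² + 5.105²) = 21.90 Ω
∠Z = arctan(-5.105/21.30) = -13.48°
cos φ = cos(-13.48°) = 0.9725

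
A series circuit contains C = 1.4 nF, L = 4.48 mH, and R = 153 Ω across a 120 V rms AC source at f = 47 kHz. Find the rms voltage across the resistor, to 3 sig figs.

16.6 V

ω = 2πf = 295300 rad/s
X_L = ωL = 1320 Ω
X_C = 1/(ωC) = 2420 Ω
Net reactance X = X_L − X_C = -1100 Ω
Z = 153 − j1100 Ω
|Z| = √(153² + 1100²) = 1110 Ω
I = V/|Z| = 108 mA
V_R = I·|Z_R| = 0.108 × 153 = 16.6 V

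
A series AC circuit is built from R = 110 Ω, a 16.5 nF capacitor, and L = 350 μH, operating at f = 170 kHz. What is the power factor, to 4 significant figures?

0.3277

ω = 2πf = 1.068e+06 rad/s
X_L = ωL = 373.8 Ω
X_C = 1/(ωC) = 56.74 Ω
Net reactance X = X_L − X_C = 317.1 Ω
Z = 110.0 + j317.1 Ω
|Z| = √(110.0² + 317.1²) = 335.6 Ω
∠Z = arctan(317.1/110.0) = 70.87°
cos φ = cos(70.87°) = 0.3277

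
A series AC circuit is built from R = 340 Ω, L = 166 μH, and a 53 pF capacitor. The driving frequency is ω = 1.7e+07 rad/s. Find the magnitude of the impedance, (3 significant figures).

1750 Ω

X_L = ωL = 2820 Ω
X_C = 1/(ωC) = 1110 Ω
Net reactance X = X_L − X_C = 1710 Ω
Z = 340 + j1710 Ω
|Z| = √(340² + 1710²) = 1750 Ω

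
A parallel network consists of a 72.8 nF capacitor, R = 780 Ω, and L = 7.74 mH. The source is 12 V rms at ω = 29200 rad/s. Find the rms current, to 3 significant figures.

X_L = ωL = 226 Ω
X_C = 1/(ωC) = 470 Ω
Parallel: admittances add. Y = 1/R + 1/(jωL) + jωC
Y = (0.00128 − j0.00230) S
|Y| = 0.00263 S → |Z| = 1/|Y| = 380 Ω, ∠Z = −∠Y = 60.9°
I = V/|Z| = 12/380 = 31.6 mA

31.6 mA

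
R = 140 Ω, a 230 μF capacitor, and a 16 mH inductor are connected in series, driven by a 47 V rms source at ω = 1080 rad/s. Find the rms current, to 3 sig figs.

334 mA

X_L = ωL = 17.3 Ω
X_C = 1/(ωC) = 4.03 Ω
Net reactance X = X_L − X_C = 13.3 Ω
Z = 140 + j13.3 Ω
|Z| = √(140² + 13.3²) = 141 Ω
I = V/|Z| = 47/141 = 334 mA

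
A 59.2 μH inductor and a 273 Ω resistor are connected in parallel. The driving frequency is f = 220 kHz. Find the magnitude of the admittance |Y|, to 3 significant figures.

12.8 mS

ω = 2πf = 1.382e+06 rad/s
X_L = ωL = 81.8 Ω
Parallel: admittances add. Y = 1/R + 1/(jωL)
Y = (0.00366 − j0.0122) S
|Y| = 0.0128 S → |Z| = 1/|Y| = 78.4 Ω, ∠Z = −∠Y = 73.3°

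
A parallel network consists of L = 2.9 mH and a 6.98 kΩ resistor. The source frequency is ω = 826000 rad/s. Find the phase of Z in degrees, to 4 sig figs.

71.06°

X_L = ωL = 2395 Ω
Parallel: admittances add. Y = 1/R + 1/(jωL)
Y = (0.0001433 − j0.0004175) S
|Y| = 0.0004414 S → |Z| = 1/|Y| = 2266 Ω, ∠Z = −∠Y = 71.06°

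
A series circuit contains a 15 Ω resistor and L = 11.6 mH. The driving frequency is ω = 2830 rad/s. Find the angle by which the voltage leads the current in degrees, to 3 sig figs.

X_L = ωL = 32.8 Ω
Z = 15.0 + j32.8 Ω
|Z| = √(15.0² + 32.8²) = 36.1 Ω
∠Z = arctan(32.8/15.0) = 65.4°

65.4°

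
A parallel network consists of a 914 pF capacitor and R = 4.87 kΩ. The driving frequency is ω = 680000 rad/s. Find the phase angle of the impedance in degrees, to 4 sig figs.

X_C = 1/(ωC) = 1609 Ω
Parallel: admittances add. Y = 1/R + jωC
Y = (0.0002053 + j0.0006215) S
|Y| = 0.0006546 S → |Z| = 1/|Y| = 1528 Ω, ∠Z = −∠Y = -71.72°

-71.72°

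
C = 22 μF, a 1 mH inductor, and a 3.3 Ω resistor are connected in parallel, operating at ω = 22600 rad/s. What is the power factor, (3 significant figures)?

X_L = ωL = 22.6 Ω
X_C = 1/(ωC) = 2.01 Ω
Parallel: admittances add. Y = 1/R + 1/(jωL) + jωC
Y = (0.303 + j0.453) S
|Y| = 0.545 S → |Z| = 1/|Y| = 1.83 Ω, ∠Z = −∠Y = -56.2°
cos φ = cos(-56.2°) = 0.556

0.556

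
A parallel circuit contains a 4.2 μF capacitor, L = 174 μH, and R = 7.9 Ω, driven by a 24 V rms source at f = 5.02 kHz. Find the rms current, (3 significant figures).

3.26 A

ω = 2πf = 31540 rad/s
X_L = ωL = 5.49 Ω
X_C = 1/(ωC) = 7.55 Ω
Parallel: admittances add. Y = 1/R + 1/(jωL) + jωC
Y = (0.127 − j0.0497) S
|Y| = 0.136 S → |Z| = 1/|Y| = 7.35 Ω, ∠Z = −∠Y = 21.4°
I = V/|Z| = 24/7.35 = 3.26 A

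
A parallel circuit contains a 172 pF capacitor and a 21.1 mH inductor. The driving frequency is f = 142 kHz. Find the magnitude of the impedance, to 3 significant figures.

9970 Ω

ω = 2πf = 892200 rad/s
X_L = ωL = 18800 Ω
X_C = 1/(ωC) = 6520 Ω
Parallel: admittances add. Y = 1/(jωL) + jωC
Y = (0 + j0.000100) S
|Y| = 0.000100 S → |Z| = 1/|Y| = 9970 Ω, ∠Z = −∠Y = -90.0°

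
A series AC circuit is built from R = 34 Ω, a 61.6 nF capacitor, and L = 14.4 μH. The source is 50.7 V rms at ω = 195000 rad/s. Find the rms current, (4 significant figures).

X_L = ωL = 2.808 Ω
X_C = 1/(ωC) = 83.25 Ω
Net reactance X = X_L − X_C = -80.44 Ω
Z = 34.00 − j80.44 Ω
|Z| = √(34.00² + 80.44²) = 87.33 Ω
I = V/|Z| = 50.7/87.33 = 580.5 mA

580.5 mA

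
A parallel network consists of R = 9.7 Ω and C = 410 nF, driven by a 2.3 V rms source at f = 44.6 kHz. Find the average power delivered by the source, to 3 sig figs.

ω = 2πf = 280200 rad/s
X_C = 1/(ωC) = 8.70 Ω
Parallel: admittances add. Y = 1/R + jωC
Y = (0.103 + j0.115) S
|Y| = 0.154 S → |Z| = 1/|Y| = 6.48 Ω, ∠Z = −∠Y = -48.1°
I = V/|Z| = 355 mA
P = VI cos φ = 2.3 × 0.355 × cos(-48.1°) = 545 mW

545 mW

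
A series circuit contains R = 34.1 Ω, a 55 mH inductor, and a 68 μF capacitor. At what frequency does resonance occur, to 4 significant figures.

ω₀ = 1/√(LC) = 1/√(0.055 × 6.8e-05) = 517.1 rad/s
f₀ = ω₀/(2π) = 82.30 Hz

82.30 Hz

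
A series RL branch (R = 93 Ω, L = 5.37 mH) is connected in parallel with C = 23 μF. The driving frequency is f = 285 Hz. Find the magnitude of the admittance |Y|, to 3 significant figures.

ω = 2πf = 1791 rad/s
X_L = ωL = 9.62 Ω
X_C = 1/(ωC) = 24.3 Ω
Branch 1 (R+jX_L): Z₁ = 93.0 + j9.62 Ω, |Z₁| = 93.5 Ω
Branch 2 (−jX_C): Z₂ = −j24.3 Ω
Parallel: Z = Z₁Z₂/(Z₁+Z₂), |Z| = 24.1 Ω, ∠Z = -75.1°
|Y| = 1/|Z| = 41.5 mS

41.5 mS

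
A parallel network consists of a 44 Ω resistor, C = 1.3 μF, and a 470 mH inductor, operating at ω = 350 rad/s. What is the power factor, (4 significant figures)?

0.9707

X_L = ωL = 164.5 Ω
X_C = 1/(ωC) = 2198 Ω
Parallel: admittances add. Y = 1/R + 1/(jωL) + jωC
Y = (0.02273 − j0.005624) S
|Y| = 0.02341 S → |Z| = 1/|Y| = 42.71 Ω, ∠Z = −∠Y = 13.90°
cos φ = cos(13.90°) = 0.9707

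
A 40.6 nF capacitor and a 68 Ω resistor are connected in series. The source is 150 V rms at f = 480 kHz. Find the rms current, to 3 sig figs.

ω = 2πf = 3.016e+06 rad/s
X_C = 1/(ωC) = 8.17 Ω
Z = 68.0 − j8.17 Ω
|Z| = √(68.0² + 8.17²) = 68.5 Ω
I = V/|Z| = 150/68.5 = 2.19 A

2.19 A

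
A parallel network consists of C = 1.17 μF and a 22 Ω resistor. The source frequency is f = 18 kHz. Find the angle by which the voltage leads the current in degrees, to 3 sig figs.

ω = 2πf = 113100 rad/s
X_C = 1/(ωC) = 7.56 Ω
Parallel: admittances add. Y = 1/R + jωC
Y = (0.0455 + j0.132) S
|Y| = 0.140 S → |Z| = 1/|Y| = 7.15 Ω, ∠Z = −∠Y = -71.0°

-71.0°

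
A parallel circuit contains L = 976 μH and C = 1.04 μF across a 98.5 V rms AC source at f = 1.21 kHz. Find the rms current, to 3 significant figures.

ω = 2πf = 7603 rad/s
X_L = ωL = 7.42 Ω
X_C = 1/(ωC) = 126 Ω
Parallel: admittances add. Y = 1/(jωL) + jωC
Y = (0 − j0.127) S
|Y| = 0.127 S → |Z| = 1/|Y| = 7.88 Ω, ∠Z = −∠Y = 90.0°
I = V/|Z| = 98.5/7.88 = 12.5 A

12.5 A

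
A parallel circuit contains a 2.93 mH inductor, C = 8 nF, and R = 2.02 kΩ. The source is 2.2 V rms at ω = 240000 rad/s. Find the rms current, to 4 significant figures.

1.545 mA

X_L = ωL = 703.2 Ω
X_C = 1/(ωC) = 520.8 Ω
Parallel: admittances add. Y = 1/R + 1/(jωL) + jωC
Y = (0.0004950 + j0.0004979) S
|Y| = 0.0007021 S → |Z| = 1/|Y| = 1424 Ω, ∠Z = −∠Y = -45.17°
I = V/|Z| = 2.2/1424 = 1.545 mA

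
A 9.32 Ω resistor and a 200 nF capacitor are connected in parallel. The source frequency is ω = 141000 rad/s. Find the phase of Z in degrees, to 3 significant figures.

-14.7°

X_C = 1/(ωC) = 35.5 Ω
Parallel: admittances add. Y = 1/R + jωC
Y = (0.107 + j0.0282) S
|Y| = 0.111 S → |Z| = 1/|Y| = 9.01 Ω, ∠Z = −∠Y = -14.7°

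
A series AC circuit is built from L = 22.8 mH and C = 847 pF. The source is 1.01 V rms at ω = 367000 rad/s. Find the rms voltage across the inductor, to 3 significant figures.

X_L = ωL = 8370 Ω
X_C = 1/(ωC) = 3220 Ω
Net reactance X = X_L − X_C = 5150 Ω
Z = j5150 Ω
|Z| = √(0² + 5150²) = 5150 Ω
I = V/|Z| = 196 μA
V_L = I·|Z_L| = 0.000196 × 8370 = 1.64 V

1.64 V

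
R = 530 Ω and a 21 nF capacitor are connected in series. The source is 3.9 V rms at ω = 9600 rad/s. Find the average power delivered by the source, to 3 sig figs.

X_C = 1/(ωC) = 4960 Ω
Z = 530 − j4960 Ω
|Z| = √(530² + 4960²) = 4990 Ω
∠Z = arctan(-4960/530) = -83.9°
I = V/|Z| = 782 μA
P = VI cos φ = 3.9 × 0.000782 × cos(-83.9°) = 324 μW

324 μW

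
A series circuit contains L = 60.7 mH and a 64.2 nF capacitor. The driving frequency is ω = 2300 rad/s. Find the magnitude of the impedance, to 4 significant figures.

X_L = ωL = 139.6 Ω
X_C = 1/(ωC) = 6772 Ω
Net reactance X = X_L − X_C = -6633 Ω
Z = − j6633 Ω
|Z| = √(0² + 6633²) = 6633 Ω

6633 Ω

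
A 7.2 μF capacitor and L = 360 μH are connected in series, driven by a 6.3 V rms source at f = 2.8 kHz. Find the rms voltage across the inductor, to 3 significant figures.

25.6 V

ω = 2πf = 17590 rad/s
X_L = ωL = 6.33 Ω
X_C = 1/(ωC) = 7.89 Ω
Net reactance X = X_L − X_C = -1.56 Ω
Z = − j1.56 Ω
|Z| = √(0² + 1.56²) = 1.56 Ω
I = V/|Z| = 4.04 A
V_L = I·|Z_L| = 4.04 × 6.33 = 25.6 V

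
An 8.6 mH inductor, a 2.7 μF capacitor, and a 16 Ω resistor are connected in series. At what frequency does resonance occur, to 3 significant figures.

ω₀ = 1/√(LC) = 1/√(0.0086 × 2.7e-06) = 6562 rad/s
f₀ = ω₀/(2π) = 1.04 kHz

1.04 kHz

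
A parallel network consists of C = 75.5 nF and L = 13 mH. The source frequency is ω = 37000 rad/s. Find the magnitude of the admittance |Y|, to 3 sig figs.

714 μS

X_L = ωL = 481 Ω
X_C = 1/(ωC) = 358 Ω
Parallel: admittances add. Y = 1/(jωL) + jωC
Y = (0 + j0.000714) S
|Y| = 0.000714 S → |Z| = 1/|Y| = 1400 Ω, ∠Z = −∠Y = -90.0°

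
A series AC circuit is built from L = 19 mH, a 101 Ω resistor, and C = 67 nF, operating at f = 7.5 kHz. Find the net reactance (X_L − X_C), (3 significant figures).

579 Ω

ω = 2πf = 47120 rad/s
X_L = ωL = 895 Ω
X_C = 1/(ωC) = 317 Ω
X = 895 − 317 = 579 Ω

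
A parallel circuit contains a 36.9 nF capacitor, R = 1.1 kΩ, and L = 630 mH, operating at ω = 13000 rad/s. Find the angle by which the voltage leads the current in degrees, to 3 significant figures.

X_L = ωL = 8190 Ω
X_C = 1/(ωC) = 2080 Ω
Parallel: admittances add. Y = 1/R + 1/(jωL) + jωC
Y = (0.000909 + j0.000358) S
|Y| = 0.000977 S → |Z| = 1/|Y| = 1020 Ω, ∠Z = −∠Y = -21.5°

-21.5°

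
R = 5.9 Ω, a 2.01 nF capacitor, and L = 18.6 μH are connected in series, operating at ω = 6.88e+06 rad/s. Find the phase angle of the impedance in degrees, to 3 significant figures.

83.9°

X_L = ωL = 128 Ω
X_C = 1/(ωC) = 72.3 Ω
Net reactance X = X_L − X_C = 55.7 Ω
Z = 5.90 + j55.7 Ω
|Z| = √(5.90² + 55.7²) = 56.0 Ω
∠Z = arctan(55.7/5.90) = 83.9°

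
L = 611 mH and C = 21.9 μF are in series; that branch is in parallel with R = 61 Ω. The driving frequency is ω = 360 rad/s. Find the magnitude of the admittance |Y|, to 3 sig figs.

19.6 mS

X_L = ωL = 220 Ω
X_C = 1/(ωC) = 127 Ω
Branch 1: Z₁ = R = 61.0 Ω
Branch 2 (series LC): Z₂ = j(X_L − X_C) = j93.1 Ω
Parallel: Z = Z₁Z₂/(Z₁+Z₂), |Z| = 51.0 Ω, ∠Z = 33.2°
|Y| = 1/|Z| = 19.6 mS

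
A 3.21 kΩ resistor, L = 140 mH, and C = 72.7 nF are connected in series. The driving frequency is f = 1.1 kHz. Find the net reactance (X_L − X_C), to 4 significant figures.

ω = 2πf = 6912 rad/s
X_L = ωL = 967.6 Ω
X_C = 1/(ωC) = 1990 Ω
X = 967.6 − 1990 = -1023 Ω

-1023 Ω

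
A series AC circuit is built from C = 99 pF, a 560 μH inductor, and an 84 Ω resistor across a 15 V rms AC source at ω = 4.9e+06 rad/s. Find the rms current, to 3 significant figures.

X_L = ωL = 2740 Ω
X_C = 1/(ωC) = 2060 Ω
Net reactance X = X_L − X_C = 683 Ω
Z = 84.0 + j683 Ω
|Z| = √(84.0² + 683²) = 688 Ω
I = V/|Z| = 15/688 = 21.8 mA

21.8 mA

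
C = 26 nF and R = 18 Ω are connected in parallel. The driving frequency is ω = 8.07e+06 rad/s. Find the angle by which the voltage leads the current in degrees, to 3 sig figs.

-75.2°

X_C = 1/(ωC) = 4.77 Ω
Parallel: admittances add. Y = 1/R + jωC
Y = (0.0556 + j0.210) S
|Y| = 0.217 S → |Z| = 1/|Y| = 4.61 Ω, ∠Z = −∠Y = -75.2°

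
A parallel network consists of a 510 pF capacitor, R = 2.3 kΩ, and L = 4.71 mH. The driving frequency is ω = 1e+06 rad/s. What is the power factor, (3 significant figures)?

0.825

X_L = ωL = 4710 Ω
X_C = 1/(ωC) = 1960 Ω
Parallel: admittances add. Y = 1/R + 1/(jωL) + jωC
Y = (0.000435 + j0.000298) S
|Y| = 0.000527 S → |Z| = 1/|Y| = 1900 Ω, ∠Z = −∠Y = -34.4°
cos φ = cos(-34.4°) = 0.825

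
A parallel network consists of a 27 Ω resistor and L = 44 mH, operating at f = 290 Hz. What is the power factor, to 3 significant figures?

0.948

ω = 2πf = 1822 rad/s
X_L = ωL = 80.2 Ω
Parallel: admittances add. Y = 1/R + 1/(jωL)
Y = (0.0370 − j0.0125) S
|Y| = 0.0391 S → |Z| = 1/|Y| = 25.6 Ω, ∠Z = −∠Y = 18.6°
cos φ = cos(18.6°) = 0.948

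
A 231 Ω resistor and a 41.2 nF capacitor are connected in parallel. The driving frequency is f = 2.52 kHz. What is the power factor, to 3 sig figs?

0.989

ω = 2πf = 15830 rad/s
X_C = 1/(ωC) = 1530 Ω
Parallel: admittances add. Y = 1/R + jωC
Y = (0.00433 + j0.000652) S
|Y| = 0.00438 S → |Z| = 1/|Y| = 228 Ω, ∠Z = −∠Y = -8.57°
cos φ = cos(-8.57°) = 0.989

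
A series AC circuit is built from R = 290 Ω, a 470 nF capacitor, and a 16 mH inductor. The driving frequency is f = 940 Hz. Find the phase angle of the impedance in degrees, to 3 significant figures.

ω = 2πf = 5906 rad/s
X_L = ωL = 94.5 Ω
X_C = 1/(ωC) = 360 Ω
Net reactance X = X_L − X_C = -266 Ω
Z = 290 − j266 Ω
|Z| = √(290² + 266²) = 393 Ω
∠Z = arctan(-266/290) = -42.5°

-42.5°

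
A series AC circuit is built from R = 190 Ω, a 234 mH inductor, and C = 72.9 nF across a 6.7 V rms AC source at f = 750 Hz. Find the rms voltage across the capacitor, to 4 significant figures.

10.73 V

ω = 2πf = 4712 rad/s
X_L = ωL = 1103 Ω
X_C = 1/(ωC) = 2911 Ω
Net reactance X = X_L − X_C = -1808 Ω
Z = 190.0 − j1808 Ω
|Z| = √(190.0² + 1808²) = 1818 Ω
I = V/|Z| = 3.685 mA
V_C = I·|Z_C| = 0.003685 × 2911 = 10.73 V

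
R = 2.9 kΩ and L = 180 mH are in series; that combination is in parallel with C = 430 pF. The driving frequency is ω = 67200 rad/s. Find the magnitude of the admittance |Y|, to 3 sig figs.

52.7 μS

X_L = ωL = 12100 Ω
X_C = 1/(ωC) = 34600 Ω
Branch 1 (R+jX_L): Z₁ = 2900 + j12100 Ω, |Z₁| = 12400 Ω
Branch 2 (−jX_C): Z₂ = −j34600 Ω
Parallel: Z = Z₁Z₂/(Z₁+Z₂), |Z| = 19000 Ω, ∠Z = 69.2°
|Y| = 1/|Z| = 52.7 μS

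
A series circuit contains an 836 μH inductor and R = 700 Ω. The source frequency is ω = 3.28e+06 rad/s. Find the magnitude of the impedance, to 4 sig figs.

2830 Ω

X_L = ωL = 2742 Ω
Z = 700.0 + j2742 Ω
|Z| = √(700.0² + 2742²) = 2830 Ω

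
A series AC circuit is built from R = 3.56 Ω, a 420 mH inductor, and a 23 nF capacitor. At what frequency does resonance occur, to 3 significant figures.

1.62 kHz

ω₀ = 1/√(LC) = 1/√(0.42 × 2.3e-08) = 10170 rad/s
f₀ = ω₀/(2π) = 1.62 kHz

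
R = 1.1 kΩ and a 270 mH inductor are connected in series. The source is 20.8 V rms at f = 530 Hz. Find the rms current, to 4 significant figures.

14.64 mA

ω = 2πf = 3330 rad/s
X_L = ωL = 899.1 Ω
Z = 1100 + j899.1 Ω
|Z| = √(1100² + 899.1²) = 1421 Ω
I = V/|Z| = 20.8/1421 = 14.64 mA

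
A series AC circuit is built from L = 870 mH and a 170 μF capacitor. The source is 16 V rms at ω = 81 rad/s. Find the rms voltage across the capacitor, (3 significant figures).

540 V

X_L = ωL = 70.5 Ω
X_C = 1/(ωC) = 72.6 Ω
Net reactance X = X_L − X_C = -2.15 Ω
Z = − j2.15 Ω
|Z| = √(0² + 2.15²) = 2.15 Ω
I = V/|Z| = 7.44 A
V_C = I·|Z_C| = 7.44 × 72.6 = 540 V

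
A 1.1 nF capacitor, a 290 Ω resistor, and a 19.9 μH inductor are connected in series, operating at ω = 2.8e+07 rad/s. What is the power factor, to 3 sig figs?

X_L = ωL = 557 Ω
X_C = 1/(ωC) = 32.5 Ω
Net reactance X = X_L − X_C = 525 Ω
Z = 290 + j525 Ω
|Z| = √(290² + 525²) = 600 Ω
∠Z = arctan(525/290) = 61.1°
cos φ = cos(61.1°) = 0.484

0.484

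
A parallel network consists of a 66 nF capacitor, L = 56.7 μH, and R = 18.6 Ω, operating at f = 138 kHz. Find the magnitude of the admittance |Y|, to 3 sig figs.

ω = 2πf = 867100 rad/s
X_L = ωL = 49.2 Ω
X_C = 1/(ωC) = 17.5 Ω
Parallel: admittances add. Y = 1/R + 1/(jωL) + jωC
Y = (0.0538 + j0.0369) S
|Y| = 0.0652 S → |Z| = 1/|Y| = 15.3 Ω, ∠Z = −∠Y = -34.5°

65.2 mS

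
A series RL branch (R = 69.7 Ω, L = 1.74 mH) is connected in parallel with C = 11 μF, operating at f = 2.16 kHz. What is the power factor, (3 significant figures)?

ω = 2πf = 13570 rad/s
X_L = ωL = 23.6 Ω
X_C = 1/(ωC) = 6.70 Ω
Branch 1 (R+jX_L): Z₁ = 69.7 + j23.6 Ω, |Z₁| = 73.6 Ω
Branch 2 (−jX_C): Z₂ = −j6.70 Ω
Parallel: Z = Z₁Z₂/(Z₁+Z₂), |Z| = 6.87 Ω, ∠Z = -84.9°
cos φ = cos(-84.9°) = 0.0885

0.0885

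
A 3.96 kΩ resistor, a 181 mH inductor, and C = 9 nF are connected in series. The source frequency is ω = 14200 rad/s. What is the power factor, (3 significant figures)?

0.602

X_L = ωL = 2570 Ω
X_C = 1/(ωC) = 7820 Ω
Net reactance X = X_L − X_C = -5250 Ω
Z = 3960 − j5250 Ω
|Z| = √(3960² + 5250²) = 6580 Ω
∠Z = arctan(-5250/3960) = -53.0°
cos φ = cos(-53.0°) = 0.602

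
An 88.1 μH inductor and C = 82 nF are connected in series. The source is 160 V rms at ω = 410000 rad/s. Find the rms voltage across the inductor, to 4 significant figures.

906.3 V

X_L = ωL = 36.12 Ω
X_C = 1/(ωC) = 29.74 Ω
Net reactance X = X_L − X_C = 6.377 Ω
Z = j6.377 Ω
|Z| = √(0² + 6.377²) = 6.377 Ω
I = V/|Z| = 25.09 A
V_L = I·|Z_L| = 25.09 × 36.12 = 906.3 V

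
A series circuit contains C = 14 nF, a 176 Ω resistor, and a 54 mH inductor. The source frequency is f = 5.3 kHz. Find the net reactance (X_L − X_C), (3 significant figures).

ω = 2πf = 33300 rad/s
X_L = ωL = 1800 Ω
X_C = 1/(ωC) = 2140 Ω
X = 1800 − 2140 = -347 Ω

-347 Ω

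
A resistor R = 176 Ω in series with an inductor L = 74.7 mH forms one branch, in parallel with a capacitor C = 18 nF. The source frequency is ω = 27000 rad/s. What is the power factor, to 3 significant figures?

0.990

X_L = ωL = 2020 Ω
X_C = 1/(ωC) = 2060 Ω
Branch 1 (R+jX_L): Z₁ = 176 + j2020 Ω, |Z₁| = 2020 Ω
Branch 2 (−jX_C): Z₂ = −j2060 Ω
Parallel: Z = Z₁Z₂/(Z₁+Z₂), |Z| = 23100 Ω, ∠Z = 8.04°
cos φ = cos(8.04°) = 0.990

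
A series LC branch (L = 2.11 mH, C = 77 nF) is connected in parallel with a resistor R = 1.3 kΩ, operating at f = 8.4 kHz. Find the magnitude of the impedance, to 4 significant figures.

134.0 Ω

ω = 2πf = 52780 rad/s
X_L = ωL = 111.4 Ω
X_C = 1/(ωC) = 246.1 Ω
Branch 1: Z₁ = R = 1300 Ω
Branch 2 (series LC): Z₂ = j(X_L − X_C) = −j134.7 Ω
Parallel: Z = Z₁Z₂/(Z₁+Z₂), |Z| = 134.0 Ω, ∠Z = -84.08°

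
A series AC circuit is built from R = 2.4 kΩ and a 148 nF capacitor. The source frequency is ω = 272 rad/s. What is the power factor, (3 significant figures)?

0.0962

X_C = 1/(ωC) = 24800 Ω
Z = 2400 − j24800 Ω
|Z| = √(2400² + 24800²) = 25000 Ω
∠Z = arctan(-24800/2400) = -84.5°
cos φ = cos(-84.5°) = 0.0962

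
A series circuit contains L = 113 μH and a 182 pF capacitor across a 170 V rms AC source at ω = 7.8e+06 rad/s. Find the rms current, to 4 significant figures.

960.6 mA

X_L = ωL = 881.4 Ω
X_C = 1/(ωC) = 704.4 Ω
Net reactance X = X_L − X_C = 177.0 Ω
Z = j177.0 Ω
|Z| = √(0² + 177.0²) = 177.0 Ω
I = V/|Z| = 170/177.0 = 960.6 mA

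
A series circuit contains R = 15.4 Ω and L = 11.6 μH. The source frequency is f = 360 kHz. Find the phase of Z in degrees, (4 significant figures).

ω = 2πf = 2.262e+06 rad/s
X_L = ωL = 26.24 Ω
Z = 15.40 + j26.24 Ω
|Z| = √(15.40² + 26.24²) = 30.42 Ω
∠Z = arctan(26.24/15.40) = 59.59°

59.59°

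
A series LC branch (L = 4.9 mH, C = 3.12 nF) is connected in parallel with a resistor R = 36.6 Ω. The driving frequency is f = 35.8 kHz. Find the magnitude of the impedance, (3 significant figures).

36.4 Ω

ω = 2πf = 224900 rad/s
X_L = ωL = 1100 Ω
X_C = 1/(ωC) = 1420 Ω
Branch 1: Z₁ = R = 36.6 Ω
Branch 2 (series LC): Z₂ = j(X_L − X_C) = −j323 Ω
Parallel: Z = Z₁Z₂/(Z₁+Z₂), |Z| = 36.4 Ω, ∠Z = -6.47°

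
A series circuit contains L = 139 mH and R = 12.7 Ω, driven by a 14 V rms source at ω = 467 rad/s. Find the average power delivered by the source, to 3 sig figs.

569 mW

X_L = ωL = 64.9 Ω
Z = 12.7 + j64.9 Ω
|Z| = √(12.7² + 64.9²) = 66.1 Ω
∠Z = arctan(64.9/12.7) = 78.9°
I = V/|Z| = 212 mA
P = VI cos φ = 14 × 0.212 × cos(78.9°) = 569 mW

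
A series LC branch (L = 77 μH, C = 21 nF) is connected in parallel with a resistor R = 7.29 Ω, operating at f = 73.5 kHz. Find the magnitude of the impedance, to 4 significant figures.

ω = 2πf = 461800 rad/s
X_L = ωL = 35.56 Ω
X_C = 1/(ωC) = 103.1 Ω
Branch 1: Z₁ = R = 7.290 Ω
Branch 2 (series LC): Z₂ = j(X_L − X_C) = −j67.55 Ω
Parallel: Z = Z₁Z₂/(Z₁+Z₂), |Z| = 7.248 Ω, ∠Z = -6.159°

7.248 Ω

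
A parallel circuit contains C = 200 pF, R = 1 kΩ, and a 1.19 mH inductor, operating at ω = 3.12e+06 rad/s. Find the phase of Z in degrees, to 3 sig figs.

X_L = ωL = 3710 Ω
X_C = 1/(ωC) = 1600 Ω
Parallel: admittances add. Y = 1/R + 1/(jωL) + jωC
Y = (0.00100 + j0.000355) S
|Y| = 0.00106 S → |Z| = 1/|Y| = 942 Ω, ∠Z = −∠Y = -19.5°

-19.5°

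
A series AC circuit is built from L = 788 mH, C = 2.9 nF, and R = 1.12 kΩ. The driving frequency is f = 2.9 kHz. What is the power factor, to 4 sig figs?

ω = 2πf = 18220 rad/s
X_L = ωL = 14360 Ω
X_C = 1/(ωC) = 18920 Ω
Net reactance X = X_L − X_C = -4566 Ω
Z = 1120 − j4566 Ω
|Z| = √(1120² + 4566²) = 4702 Ω
∠Z = arctan(-4566/1120) = -76.22°
cos φ = cos(-76.22°) = 0.2382

0.2382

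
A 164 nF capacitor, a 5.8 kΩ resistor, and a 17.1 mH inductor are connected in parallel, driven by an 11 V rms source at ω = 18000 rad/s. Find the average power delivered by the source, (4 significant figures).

20.86 mW

X_L = ωL = 307.8 Ω
X_C = 1/(ωC) = 338.8 Ω
Parallel: admittances add. Y = 1/R + 1/(jωL) + jωC
Y = (0.0001724 − j0.0002969) S
|Y| = 0.0003433 S → |Z| = 1/|Y| = 2913 Ω, ∠Z = −∠Y = 59.85°
I = V/|Z| = 3.776 mA
P = VI cos φ = 11 × 0.003776 × cos(59.85°) = 20.86 mW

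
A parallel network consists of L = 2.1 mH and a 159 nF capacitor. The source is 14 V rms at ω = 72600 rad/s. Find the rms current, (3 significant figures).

X_L = ωL = 152 Ω
X_C = 1/(ωC) = 86.6 Ω
Parallel: admittances add. Y = 1/(jωL) + jωC
Y = (0 + j0.00498) S
|Y| = 0.00498 S → |Z| = 1/|Y| = 201 Ω, ∠Z = −∠Y = -90.0°
I = V/|Z| = 14/201 = 69.8 mA

69.8 mA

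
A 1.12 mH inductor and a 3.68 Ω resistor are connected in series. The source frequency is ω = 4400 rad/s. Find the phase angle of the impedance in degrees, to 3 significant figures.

53.2°

X_L = ωL = 4.93 Ω
Z = 3.68 + j4.93 Ω
|Z| = √(3.68² + 4.93²) = 6.15 Ω
∠Z = arctan(4.93/3.68) = 53.2°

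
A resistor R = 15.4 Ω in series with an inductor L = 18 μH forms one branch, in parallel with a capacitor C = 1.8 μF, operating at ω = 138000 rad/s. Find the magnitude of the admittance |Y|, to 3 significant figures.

X_L = ωL = 2.48 Ω
X_C = 1/(ωC) = 4.03 Ω
Branch 1 (R+jX_L): Z₁ = 15.4 + j2.48 Ω, |Z₁| = 15.6 Ω
Branch 2 (−jX_C): Z₂ = −j4.03 Ω
Parallel: Z = Z₁Z₂/(Z₁+Z₂), |Z| = 4.06 Ω, ∠Z = -75.1°
|Y| = 1/|Z| = 246 mS

246 mS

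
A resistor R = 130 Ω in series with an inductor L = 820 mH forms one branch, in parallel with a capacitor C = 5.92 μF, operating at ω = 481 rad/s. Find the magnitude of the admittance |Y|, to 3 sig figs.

939 μS

X_L = ωL = 394 Ω
X_C = 1/(ωC) = 351 Ω
Branch 1 (R+jX_L): Z₁ = 130 + j394 Ω, |Z₁| = 415 Ω
Branch 2 (−jX_C): Z₂ = −j351 Ω
Parallel: Z = Z₁Z₂/(Z₁+Z₂), |Z| = 1060 Ω, ∠Z = -36.6°
|Y| = 1/|Z| = 939 μS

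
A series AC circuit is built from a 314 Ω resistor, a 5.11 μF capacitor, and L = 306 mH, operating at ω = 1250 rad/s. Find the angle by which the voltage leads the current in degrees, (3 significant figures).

X_L = ωL = 382 Ω
X_C = 1/(ωC) = 157 Ω
Net reactance X = X_L − X_C = 226 Ω
Z = 314 + j226 Ω
|Z| = √(314² + 226²) = 387 Ω
∠Z = arctan(226/314) = 35.7°

35.7°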